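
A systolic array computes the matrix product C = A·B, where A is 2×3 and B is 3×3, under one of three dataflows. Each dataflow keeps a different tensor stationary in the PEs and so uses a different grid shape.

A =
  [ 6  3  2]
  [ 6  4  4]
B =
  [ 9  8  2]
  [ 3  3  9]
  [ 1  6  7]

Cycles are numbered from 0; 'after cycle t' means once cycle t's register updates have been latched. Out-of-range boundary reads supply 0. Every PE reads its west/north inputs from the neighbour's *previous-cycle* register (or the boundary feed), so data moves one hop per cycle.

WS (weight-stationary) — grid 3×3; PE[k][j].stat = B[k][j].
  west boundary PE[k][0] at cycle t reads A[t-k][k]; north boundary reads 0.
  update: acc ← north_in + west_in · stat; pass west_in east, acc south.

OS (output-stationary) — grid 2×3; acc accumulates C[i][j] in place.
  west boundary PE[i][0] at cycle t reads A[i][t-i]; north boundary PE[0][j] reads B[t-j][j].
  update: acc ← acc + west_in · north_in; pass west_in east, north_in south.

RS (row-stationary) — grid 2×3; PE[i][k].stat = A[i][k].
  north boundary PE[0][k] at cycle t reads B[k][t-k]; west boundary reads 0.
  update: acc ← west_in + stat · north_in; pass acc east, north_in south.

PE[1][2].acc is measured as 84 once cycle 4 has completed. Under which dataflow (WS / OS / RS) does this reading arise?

WS [3×3] PE[1][2] across cycles:
  after 0 — PE[1][2] acc=0, pass-E 0, pass-S 0
  after 1 — PE[1][2] acc=0, pass-E 0, pass-S 0
  after 2 — PE[1][2] acc=0, pass-E 0, pass-S 0
  after 3 — PE[1][2] acc=39, pass-E 3, pass-S 39
  after 4 — PE[1][2] acc=48, pass-E 4, pass-S 48
OS [2×3] PE[1][2] across cycles:
  after 0 — PE[1][2] acc=0, pass-E 0, pass-S 0
  after 1 — PE[1][2] acc=0, pass-E 0, pass-S 0
  after 2 — PE[1][2] acc=0, pass-E 0, pass-S 0
  after 3 — PE[1][2] acc=12, pass-E 6, pass-S 2
  after 4 — PE[1][2] acc=48, pass-E 4, pass-S 9
RS [2×3] PE[1][2] across cycles:
  after 0 — PE[1][2] acc=0, pass-E 0, pass-S 0
  after 1 — PE[1][2] acc=0, pass-E 0, pass-S 0
  after 2 — PE[1][2] acc=0, pass-E 0, pass-S 0
  after 3 — PE[1][2] acc=70, pass-E 70, pass-S 1
  after 4 — PE[1][2] acc=84, pass-E 84, pass-S 6

dataflow = RS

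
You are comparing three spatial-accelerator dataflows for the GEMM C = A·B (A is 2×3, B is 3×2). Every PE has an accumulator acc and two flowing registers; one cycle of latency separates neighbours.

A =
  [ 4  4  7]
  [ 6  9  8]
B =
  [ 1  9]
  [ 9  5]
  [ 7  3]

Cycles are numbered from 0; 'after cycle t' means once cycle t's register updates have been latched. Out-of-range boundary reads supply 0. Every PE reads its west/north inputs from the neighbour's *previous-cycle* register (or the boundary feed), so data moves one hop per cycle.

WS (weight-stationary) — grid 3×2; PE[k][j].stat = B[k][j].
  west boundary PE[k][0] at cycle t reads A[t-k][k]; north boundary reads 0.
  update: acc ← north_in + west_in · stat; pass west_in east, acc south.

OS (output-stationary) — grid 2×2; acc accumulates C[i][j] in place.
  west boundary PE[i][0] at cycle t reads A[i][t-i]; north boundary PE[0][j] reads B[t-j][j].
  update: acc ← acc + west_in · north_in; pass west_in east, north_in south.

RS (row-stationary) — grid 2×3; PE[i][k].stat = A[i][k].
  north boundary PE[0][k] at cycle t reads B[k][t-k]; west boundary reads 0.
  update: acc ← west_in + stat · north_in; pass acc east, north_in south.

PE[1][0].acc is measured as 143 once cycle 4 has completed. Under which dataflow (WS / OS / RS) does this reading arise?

WS (3×2 grid), PE[1][0]:
  step 0 · PE1,0: acc=0; fwd→0 fwd↓0
  step 1 · PE1,0: acc=40; fwd→4 fwd↓40
  step 2 · PE1,0: acc=87; fwd→9 fwd↓87
  step 3 · PE1,0: acc=0; fwd→0 fwd↓0
  step 4 · PE1,0: acc=0; fwd→0 fwd↓0
OS (2×2 grid), PE[1][0]:
  step 0 · PE1,0: acc=0; fwd→0 fwd↓0
  step 1 · PE1,0: acc=6; fwd→6 fwd↓1
  step 2 · PE1,0: acc=87; fwd→9 fwd↓9
  step 3 · PE1,0: acc=143; fwd→8 fwd↓7
  step 4 · PE1,0: acc=143; fwd→0 fwd↓0
RS (2×3 grid), PE[1][0]:
  step 0 · PE1,0: acc=0; fwd→0 fwd↓0
  step 1 · PE1,0: acc=6; fwd→6 fwd↓1
  step 2 · PE1,0: acc=54; fwd→54 fwd↓9
  step 3 · PE1,0: acc=0; fwd→0 fwd↓0
  step 4 · PE1,0: acc=0; fwd→0 fwd↓0

dataflow = OS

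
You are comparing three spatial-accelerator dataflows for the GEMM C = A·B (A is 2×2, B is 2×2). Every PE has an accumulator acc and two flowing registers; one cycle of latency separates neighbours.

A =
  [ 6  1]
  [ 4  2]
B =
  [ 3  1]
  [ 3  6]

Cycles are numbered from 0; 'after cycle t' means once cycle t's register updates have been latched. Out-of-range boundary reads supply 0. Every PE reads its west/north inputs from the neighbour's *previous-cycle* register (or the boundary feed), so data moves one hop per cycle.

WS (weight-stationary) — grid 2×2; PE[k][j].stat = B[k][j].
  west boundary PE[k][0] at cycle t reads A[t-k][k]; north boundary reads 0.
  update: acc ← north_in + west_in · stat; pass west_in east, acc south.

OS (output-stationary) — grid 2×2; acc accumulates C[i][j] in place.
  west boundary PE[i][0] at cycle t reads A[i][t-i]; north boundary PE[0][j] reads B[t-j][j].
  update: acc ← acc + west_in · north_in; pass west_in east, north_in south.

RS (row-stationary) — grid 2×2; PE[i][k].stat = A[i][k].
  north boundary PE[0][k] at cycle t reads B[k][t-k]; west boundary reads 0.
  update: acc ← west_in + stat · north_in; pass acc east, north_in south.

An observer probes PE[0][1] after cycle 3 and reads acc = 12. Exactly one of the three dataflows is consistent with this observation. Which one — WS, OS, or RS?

— WS: 2×2; PE[0][1] trace:
  [0] (0,1) acc=0 (h:0 v:0)
  [1] (0,1) acc=6 (h:6 v:6)
  [2] (0,1) acc=4 (h:4 v:4)
  [3] (0,1) acc=0 (h:0 v:0)
— OS: 2×2; PE[0][1] trace:
  [0] (0,1) acc=0 (h:0 v:0)
  [1] (0,1) acc=6 (h:6 v:1)
  [2] (0,1) acc=12 (h:1 v:6)
  [3] (0,1) acc=12 (h:0 v:0)
— RS: 2×2; PE[0][1] trace:
  [0] (0,1) acc=0 (h:0 v:0)
  [1] (0,1) acc=21 (h:21 v:3)
  [2] (0,1) acc=12 (h:12 v:6)
  [3] (0,1) acc=0 (h:0 v:0)

dataflow = OS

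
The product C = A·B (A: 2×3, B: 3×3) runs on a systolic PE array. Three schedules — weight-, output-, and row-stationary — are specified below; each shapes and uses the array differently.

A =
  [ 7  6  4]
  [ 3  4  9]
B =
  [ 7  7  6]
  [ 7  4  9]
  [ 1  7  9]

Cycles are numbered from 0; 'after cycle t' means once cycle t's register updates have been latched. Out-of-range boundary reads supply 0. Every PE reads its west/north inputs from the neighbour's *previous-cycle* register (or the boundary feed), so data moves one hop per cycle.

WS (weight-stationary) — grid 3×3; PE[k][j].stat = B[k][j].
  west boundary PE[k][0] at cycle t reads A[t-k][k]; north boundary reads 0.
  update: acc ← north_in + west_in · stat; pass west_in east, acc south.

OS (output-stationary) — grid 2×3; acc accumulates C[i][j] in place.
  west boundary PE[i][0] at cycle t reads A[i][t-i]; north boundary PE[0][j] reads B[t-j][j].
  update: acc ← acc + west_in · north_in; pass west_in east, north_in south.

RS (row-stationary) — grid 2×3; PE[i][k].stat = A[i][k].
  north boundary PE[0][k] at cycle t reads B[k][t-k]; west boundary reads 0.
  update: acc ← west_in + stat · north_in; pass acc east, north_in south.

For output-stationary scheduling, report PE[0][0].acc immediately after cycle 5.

PE[0][0].acc = 95

Tracing OS — 2×3 array, target PE[0][0]:
  [0] (0,0) acc=49 (h:7 v:7)
  [1] (0,0) acc=91 (h:6 v:7)
  [2] (0,0) acc=95 (h:4 v:1)
  [3] (0,0) acc=95 (h:0 v:0)
  [4] (0,0) acc=95 (h:0 v:0)
  [5] (0,0) acc=95 (h:0 v:0)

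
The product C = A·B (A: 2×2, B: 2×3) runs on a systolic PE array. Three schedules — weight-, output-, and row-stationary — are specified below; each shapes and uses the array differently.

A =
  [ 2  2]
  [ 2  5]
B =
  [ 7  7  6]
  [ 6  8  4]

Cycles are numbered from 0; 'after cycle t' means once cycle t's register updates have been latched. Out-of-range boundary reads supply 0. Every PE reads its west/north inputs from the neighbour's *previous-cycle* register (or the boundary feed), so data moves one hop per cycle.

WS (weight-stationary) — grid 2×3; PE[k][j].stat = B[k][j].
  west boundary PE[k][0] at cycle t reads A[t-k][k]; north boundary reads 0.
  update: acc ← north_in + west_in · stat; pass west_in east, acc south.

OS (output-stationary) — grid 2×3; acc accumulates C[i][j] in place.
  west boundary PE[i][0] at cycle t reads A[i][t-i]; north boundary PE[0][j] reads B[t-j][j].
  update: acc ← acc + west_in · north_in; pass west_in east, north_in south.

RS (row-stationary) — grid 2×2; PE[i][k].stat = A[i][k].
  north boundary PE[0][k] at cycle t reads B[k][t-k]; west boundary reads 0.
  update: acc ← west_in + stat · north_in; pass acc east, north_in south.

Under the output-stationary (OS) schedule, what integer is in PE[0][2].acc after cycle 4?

PE[0][2].acc = 20

OS 2×3: PE[0][2] cycle-by-cycle (with neighbour feeds):
  cycle 0: PE[0][1] → acc 0, east 0, south 0
  cycle 0: PE[0][2] → acc 0, east 0, south 0
  cycle 1: PE[0][1] → acc 14, east 2, south 7
  cycle 1: PE[0][2] → acc 0, east 0, south 0
  cycle 2: PE[0][1] → acc 30, east 2, south 8
  cycle 2: PE[0][2] → acc 12, east 2, south 6
  cycle 3: PE[0][1] → acc 30, east 0, south 0
  cycle 3: PE[0][2] → acc 20, east 2, south 4
  cycle 4: PE[0][1] → acc 30, east 0, south 0
  cycle 4: PE[0][2] → acc 20, east 0, south 0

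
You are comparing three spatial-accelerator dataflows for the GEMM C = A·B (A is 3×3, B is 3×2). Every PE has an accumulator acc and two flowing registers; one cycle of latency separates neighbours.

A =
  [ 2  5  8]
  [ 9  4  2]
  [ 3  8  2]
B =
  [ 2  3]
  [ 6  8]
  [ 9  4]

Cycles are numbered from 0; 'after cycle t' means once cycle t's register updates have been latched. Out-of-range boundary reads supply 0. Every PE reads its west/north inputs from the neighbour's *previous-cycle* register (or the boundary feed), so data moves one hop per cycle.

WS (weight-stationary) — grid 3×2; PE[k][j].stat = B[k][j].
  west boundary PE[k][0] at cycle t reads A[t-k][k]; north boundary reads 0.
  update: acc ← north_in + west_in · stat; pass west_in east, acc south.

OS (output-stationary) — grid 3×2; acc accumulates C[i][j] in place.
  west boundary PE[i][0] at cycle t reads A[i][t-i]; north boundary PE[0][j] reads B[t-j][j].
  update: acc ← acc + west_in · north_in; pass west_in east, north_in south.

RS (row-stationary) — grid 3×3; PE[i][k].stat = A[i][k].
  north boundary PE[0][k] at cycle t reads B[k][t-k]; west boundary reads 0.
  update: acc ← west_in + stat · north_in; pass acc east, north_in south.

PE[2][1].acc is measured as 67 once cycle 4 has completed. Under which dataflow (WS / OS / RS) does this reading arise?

dataflow = WS

WS (3×2 grid), PE[2][1]:
  [0] (2,1) acc=0 (h:0 v:0)
  [1] (2,1) acc=0 (h:0 v:0)
  [2] (2,1) acc=0 (h:0 v:0)
  [3] (2,1) acc=78 (h:8 v:78)
  [4] (2,1) acc=67 (h:2 v:67)
OS (3×2 grid), PE[2][1]:
  [0] (2,1) acc=0 (h:0 v:0)
  [1] (2,1) acc=0 (h:0 v:0)
  [2] (2,1) acc=0 (h:0 v:0)
  [3] (2,1) acc=9 (h:3 v:3)
  [4] (2,1) acc=73 (h:8 v:8)
RS (3×3 grid), PE[2][1]:
  [0] (2,1) acc=0 (h:0 v:0)
  [1] (2,1) acc=0 (h:0 v:0)
  [2] (2,1) acc=0 (h:0 v:0)
  [3] (2,1) acc=54 (h:54 v:6)
  [4] (2,1) acc=73 (h:73 v:8)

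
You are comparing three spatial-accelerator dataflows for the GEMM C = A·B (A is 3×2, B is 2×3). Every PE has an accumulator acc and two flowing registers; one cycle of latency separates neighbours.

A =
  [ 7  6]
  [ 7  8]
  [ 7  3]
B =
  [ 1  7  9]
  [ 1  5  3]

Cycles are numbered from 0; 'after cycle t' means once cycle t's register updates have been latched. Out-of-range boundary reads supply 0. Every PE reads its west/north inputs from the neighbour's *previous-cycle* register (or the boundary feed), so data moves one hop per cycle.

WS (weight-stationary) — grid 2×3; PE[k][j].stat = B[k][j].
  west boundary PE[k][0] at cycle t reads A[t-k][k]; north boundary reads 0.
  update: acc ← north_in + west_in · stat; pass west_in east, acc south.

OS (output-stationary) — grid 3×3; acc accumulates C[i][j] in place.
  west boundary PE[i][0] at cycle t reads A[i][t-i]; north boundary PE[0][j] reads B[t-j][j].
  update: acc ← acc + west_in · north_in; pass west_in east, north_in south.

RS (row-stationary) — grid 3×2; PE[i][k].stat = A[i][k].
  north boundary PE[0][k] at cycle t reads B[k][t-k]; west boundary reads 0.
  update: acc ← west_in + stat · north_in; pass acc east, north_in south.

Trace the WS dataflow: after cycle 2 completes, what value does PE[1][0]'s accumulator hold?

PE[1][0].acc = 15

WS on a 2×3 grid — tracing PE[1][0] and its feeders:
  [0] (0,0) acc=7 (h:7 v:7)
  [0] (1,0) acc=0 (h:0 v:0)
  [1] (0,0) acc=7 (h:7 v:7)
  [1] (1,0) acc=13 (h:6 v:13)
  [2] (0,0) acc=7 (h:7 v:7)
  [2] (1,0) acc=15 (h:8 v:15)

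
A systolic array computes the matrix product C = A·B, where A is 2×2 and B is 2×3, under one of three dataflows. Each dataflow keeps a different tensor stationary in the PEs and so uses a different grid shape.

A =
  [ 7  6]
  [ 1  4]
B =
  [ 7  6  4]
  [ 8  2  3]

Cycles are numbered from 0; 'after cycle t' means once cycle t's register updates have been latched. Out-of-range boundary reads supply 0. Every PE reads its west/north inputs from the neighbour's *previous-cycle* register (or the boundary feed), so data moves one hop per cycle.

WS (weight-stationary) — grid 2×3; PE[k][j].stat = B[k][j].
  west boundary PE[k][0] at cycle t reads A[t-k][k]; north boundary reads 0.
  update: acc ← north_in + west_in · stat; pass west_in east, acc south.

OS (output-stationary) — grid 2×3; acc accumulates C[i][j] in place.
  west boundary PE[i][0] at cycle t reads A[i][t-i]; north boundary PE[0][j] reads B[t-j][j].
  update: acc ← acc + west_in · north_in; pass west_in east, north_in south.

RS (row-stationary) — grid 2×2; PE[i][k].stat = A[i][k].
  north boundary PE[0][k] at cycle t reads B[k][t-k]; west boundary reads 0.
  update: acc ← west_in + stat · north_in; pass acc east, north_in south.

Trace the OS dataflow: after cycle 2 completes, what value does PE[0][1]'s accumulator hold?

OS 2×3: PE[0][1] cycle-by-cycle (with neighbour feeds):
  c0 r0c0: 49 / 7 / 7
  c0 r0c1: 0 / 0 / 0
  c1 r0c0: 97 / 6 / 8
  c1 r0c1: 42 / 7 / 6
  c2 r0c0: 97 / 0 / 0
  c2 r0c1: 54 / 6 / 2

PE[0][1].acc = 54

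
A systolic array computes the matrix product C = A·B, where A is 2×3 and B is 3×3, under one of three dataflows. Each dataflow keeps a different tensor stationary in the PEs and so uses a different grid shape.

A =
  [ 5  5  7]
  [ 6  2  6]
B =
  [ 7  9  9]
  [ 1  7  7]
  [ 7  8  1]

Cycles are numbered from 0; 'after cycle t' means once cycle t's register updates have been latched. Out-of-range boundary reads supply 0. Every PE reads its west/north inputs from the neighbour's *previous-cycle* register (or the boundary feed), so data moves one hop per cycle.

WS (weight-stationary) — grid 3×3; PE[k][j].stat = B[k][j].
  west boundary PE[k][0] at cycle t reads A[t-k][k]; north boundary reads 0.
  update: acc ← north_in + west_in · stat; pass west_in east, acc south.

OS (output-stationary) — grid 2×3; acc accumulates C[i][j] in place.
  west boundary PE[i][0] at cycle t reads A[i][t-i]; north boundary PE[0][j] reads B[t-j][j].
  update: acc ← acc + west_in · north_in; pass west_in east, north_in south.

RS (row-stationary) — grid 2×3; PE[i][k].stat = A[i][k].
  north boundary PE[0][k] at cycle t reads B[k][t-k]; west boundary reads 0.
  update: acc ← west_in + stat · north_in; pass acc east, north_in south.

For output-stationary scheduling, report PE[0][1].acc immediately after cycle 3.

PE[0][1].acc = 136

OS (2×3). Following PE[0][1] plus its west/north inputs:
  [0] (0,0) acc=35 (h:5 v:7)
  [0] (0,1) acc=0 (h:0 v:0)
  [1] (0,0) acc=40 (h:5 v:1)
  [1] (0,1) acc=45 (h:5 v:9)
  [2] (0,0) acc=89 (h:7 v:7)
  [2] (0,1) acc=80 (h:5 v:7)
  [3] (0,0) acc=89 (h:0 v:0)
  [3] (0,1) acc=136 (h:7 v:8)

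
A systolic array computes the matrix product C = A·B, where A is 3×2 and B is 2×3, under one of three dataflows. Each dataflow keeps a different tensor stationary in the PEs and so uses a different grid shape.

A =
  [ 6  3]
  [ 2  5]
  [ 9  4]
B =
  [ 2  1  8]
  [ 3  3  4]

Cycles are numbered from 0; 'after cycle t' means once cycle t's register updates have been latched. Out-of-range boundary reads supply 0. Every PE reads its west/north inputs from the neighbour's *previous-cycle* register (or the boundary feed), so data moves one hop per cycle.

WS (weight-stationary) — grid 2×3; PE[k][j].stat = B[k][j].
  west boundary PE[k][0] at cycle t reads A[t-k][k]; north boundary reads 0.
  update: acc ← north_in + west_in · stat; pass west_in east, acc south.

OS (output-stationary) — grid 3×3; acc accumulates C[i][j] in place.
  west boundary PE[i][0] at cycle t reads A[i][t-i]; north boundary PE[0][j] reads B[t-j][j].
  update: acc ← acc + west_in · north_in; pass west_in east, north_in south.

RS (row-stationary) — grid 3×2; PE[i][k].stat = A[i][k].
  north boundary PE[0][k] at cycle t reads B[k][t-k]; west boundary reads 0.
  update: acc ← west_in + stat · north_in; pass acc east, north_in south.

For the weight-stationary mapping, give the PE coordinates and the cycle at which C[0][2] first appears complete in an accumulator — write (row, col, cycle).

(row, col, cycle) = (1, 2, 3)

Under WS, C[0][2] lands at PE[1][2]:
  step 0 · PE1,2: acc=0; fwd→0 fwd↓0
  step 1 · PE1,2: acc=0; fwd→0 fwd↓0
  step 2 · PE1,2: acc=0; fwd→0 fwd↓0
  step 3 · PE1,2: acc=60; fwd→3 fwd↓60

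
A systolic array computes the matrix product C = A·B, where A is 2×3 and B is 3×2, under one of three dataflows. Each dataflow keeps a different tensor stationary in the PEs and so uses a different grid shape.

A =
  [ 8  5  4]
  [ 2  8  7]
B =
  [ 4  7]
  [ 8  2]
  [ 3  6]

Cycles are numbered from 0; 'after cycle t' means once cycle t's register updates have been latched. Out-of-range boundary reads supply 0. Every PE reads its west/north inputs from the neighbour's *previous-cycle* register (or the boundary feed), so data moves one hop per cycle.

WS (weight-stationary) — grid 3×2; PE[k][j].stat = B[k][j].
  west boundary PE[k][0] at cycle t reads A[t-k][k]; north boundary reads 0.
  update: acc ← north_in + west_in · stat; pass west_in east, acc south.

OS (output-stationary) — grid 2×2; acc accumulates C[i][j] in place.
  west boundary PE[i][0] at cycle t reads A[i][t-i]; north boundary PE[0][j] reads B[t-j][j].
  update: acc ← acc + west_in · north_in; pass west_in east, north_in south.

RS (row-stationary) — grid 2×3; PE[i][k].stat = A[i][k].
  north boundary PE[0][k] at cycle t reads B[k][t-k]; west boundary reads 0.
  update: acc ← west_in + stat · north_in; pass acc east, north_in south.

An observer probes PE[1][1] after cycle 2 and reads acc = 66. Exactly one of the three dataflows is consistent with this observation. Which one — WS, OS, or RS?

dataflow = WS

WS (3×2 grid), PE[1][1]:
  cycle 0: PE[1][1] → acc 0, east 0, south 0
  cycle 1: PE[1][1] → acc 0, east 0, south 0
  cycle 2: PE[1][1] → acc 66, east 5, south 66
OS (2×2 grid), PE[1][1]:
  cycle 0: PE[1][1] → acc 0, east 0, south 0
  cycle 1: PE[1][1] → acc 0, east 0, south 0
  cycle 2: PE[1][1] → acc 14, east 2, south 7
RS (2×3 grid), PE[1][1]:
  cycle 0: PE[1][1] → acc 0, east 0, south 0
  cycle 1: PE[1][1] → acc 0, east 0, south 0
  cycle 2: PE[1][1] → acc 72, east 72, south 8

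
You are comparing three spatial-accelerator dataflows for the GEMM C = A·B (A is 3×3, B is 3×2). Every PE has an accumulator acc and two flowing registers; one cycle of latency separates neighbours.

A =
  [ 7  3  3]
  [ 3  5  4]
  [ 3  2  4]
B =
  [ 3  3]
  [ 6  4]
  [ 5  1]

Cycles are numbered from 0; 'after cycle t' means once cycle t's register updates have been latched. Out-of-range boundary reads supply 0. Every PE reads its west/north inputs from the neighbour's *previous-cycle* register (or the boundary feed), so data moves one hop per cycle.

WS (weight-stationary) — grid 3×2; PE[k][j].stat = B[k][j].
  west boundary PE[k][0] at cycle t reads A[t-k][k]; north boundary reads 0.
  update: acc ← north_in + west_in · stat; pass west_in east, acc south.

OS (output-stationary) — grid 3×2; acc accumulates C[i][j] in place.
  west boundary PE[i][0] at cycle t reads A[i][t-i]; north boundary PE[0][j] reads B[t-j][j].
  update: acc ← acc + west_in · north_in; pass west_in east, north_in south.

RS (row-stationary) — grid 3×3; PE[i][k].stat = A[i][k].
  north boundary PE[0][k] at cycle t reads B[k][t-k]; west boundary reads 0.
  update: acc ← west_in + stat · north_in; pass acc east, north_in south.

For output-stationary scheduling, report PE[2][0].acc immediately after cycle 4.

PE[2][0].acc = 41

OS on a 3×2 grid — tracing PE[2][0] and its feeders:
  c0 r1c0: 0 / 0 / 0
  c0 r2c0: 0 / 0 / 0
  c1 r1c0: 9 / 3 / 3
  c1 r2c0: 0 / 0 / 0
  c2 r1c0: 39 / 5 / 6
  c2 r2c0: 9 / 3 / 3
  c3 r1c0: 59 / 4 / 5
  c3 r2c0: 21 / 2 / 6
  c4 r1c0: 59 / 0 / 0
  c4 r2c0: 41 / 4 / 5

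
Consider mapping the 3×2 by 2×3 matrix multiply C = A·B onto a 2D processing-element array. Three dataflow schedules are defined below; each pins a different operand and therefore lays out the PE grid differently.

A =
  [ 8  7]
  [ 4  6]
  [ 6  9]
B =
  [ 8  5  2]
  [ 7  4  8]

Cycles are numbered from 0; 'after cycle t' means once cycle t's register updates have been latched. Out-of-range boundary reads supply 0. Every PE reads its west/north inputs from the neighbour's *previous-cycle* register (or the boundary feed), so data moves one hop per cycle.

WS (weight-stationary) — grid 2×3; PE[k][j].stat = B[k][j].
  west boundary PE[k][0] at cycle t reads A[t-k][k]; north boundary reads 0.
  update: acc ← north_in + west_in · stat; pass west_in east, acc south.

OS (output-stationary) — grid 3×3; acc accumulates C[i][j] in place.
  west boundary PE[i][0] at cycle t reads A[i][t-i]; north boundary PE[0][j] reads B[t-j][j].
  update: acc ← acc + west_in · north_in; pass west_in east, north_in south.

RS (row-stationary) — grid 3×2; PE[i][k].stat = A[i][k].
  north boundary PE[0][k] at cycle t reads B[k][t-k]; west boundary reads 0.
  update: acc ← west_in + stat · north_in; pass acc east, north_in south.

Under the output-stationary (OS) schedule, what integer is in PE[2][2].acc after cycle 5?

PE[2][2].acc = 84

OS 3×3: PE[2][2] cycle-by-cycle (with neighbour feeds):
  after 0 — PE[1][2] acc=0, pass-E 0, pass-S 0
  after 0 — PE[2][1] acc=0, pass-E 0, pass-S 0
  after 0 — PE[2][2] acc=0, pass-E 0, pass-S 0
  after 1 — PE[1][2] acc=0, pass-E 0, pass-S 0
  after 1 — PE[2][1] acc=0, pass-E 0, pass-S 0
  after 1 — PE[2][2] acc=0, pass-E 0, pass-S 0
  after 2 — PE[1][2] acc=0, pass-E 0, pass-S 0
  after 2 — PE[2][1] acc=0, pass-E 0, pass-S 0
  after 2 — PE[2][2] acc=0, pass-E 0, pass-S 0
  after 3 — PE[1][2] acc=8, pass-E 4, pass-S 2
  after 3 — PE[2][1] acc=30, pass-E 6, pass-S 5
  after 3 — PE[2][2] acc=0, pass-E 0, pass-S 0
  after 4 — PE[1][2] acc=56, pass-E 6, pass-S 8
  after 4 — PE[2][1] acc=66, pass-E 9, pass-S 4
  after 4 — PE[2][2] acc=12, pass-E 6, pass-S 2
  after 5 — PE[1][2] acc=56, pass-E 0, pass-S 0
  after 5 — PE[2][1] acc=66, pass-E 0, pass-S 0
  after 5 — PE[2][2] acc=84, pass-E 9, pass-S 8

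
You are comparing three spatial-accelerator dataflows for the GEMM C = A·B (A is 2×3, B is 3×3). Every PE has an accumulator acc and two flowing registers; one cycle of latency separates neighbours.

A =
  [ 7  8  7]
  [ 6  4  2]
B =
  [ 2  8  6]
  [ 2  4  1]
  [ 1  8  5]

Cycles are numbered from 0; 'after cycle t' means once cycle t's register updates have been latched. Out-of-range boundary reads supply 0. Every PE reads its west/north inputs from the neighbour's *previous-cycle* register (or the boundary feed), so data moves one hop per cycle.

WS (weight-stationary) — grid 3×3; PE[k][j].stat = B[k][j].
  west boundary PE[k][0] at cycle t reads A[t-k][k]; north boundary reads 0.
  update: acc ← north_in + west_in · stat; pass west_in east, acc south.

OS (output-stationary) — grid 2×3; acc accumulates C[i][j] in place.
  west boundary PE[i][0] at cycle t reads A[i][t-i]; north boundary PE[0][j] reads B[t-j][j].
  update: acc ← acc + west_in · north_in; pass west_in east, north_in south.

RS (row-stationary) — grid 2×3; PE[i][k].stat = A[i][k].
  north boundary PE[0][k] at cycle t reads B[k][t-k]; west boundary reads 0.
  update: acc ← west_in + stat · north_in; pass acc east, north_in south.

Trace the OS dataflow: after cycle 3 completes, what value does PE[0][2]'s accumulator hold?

OS 2×3: PE[0][2] cycle-by-cycle (with neighbour feeds):
  @0  [0,1]  acc 0  |  →0  ↓0
  @0  [0,2]  acc 0  |  →0  ↓0
  @1  [0,1]  acc 56  |  →7  ↓8
  @1  [0,2]  acc 0  |  →0  ↓0
  @2  [0,1]  acc 88  |  →8  ↓4
  @2  [0,2]  acc 42  |  →7  ↓6
  @3  [0,1]  acc 144  |  →7  ↓8
  @3  [0,2]  acc 50  |  →8  ↓1

PE[0][2].acc = 50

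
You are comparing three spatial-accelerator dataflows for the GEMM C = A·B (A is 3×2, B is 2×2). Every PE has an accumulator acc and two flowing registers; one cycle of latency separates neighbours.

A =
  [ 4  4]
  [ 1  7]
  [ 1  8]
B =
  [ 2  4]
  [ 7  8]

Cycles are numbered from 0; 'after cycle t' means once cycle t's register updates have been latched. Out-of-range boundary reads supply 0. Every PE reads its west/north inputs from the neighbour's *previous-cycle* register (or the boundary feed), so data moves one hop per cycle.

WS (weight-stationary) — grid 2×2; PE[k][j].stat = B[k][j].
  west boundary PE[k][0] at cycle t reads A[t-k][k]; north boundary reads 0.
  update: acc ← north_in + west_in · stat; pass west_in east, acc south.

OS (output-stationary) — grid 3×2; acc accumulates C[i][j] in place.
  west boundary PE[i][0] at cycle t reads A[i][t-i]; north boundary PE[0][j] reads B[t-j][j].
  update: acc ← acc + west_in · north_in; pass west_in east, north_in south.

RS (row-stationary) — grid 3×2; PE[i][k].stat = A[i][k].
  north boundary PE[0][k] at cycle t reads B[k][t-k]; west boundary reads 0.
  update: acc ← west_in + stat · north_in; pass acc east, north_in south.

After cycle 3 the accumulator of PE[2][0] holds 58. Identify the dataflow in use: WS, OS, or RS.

WS: PE[2][0] is outside its 2×2 grid.
— OS: 3×2; PE[2][0] trace:
  step 0 · PE2,0: acc=0; fwd→0 fwd↓0
  step 1 · PE2,0: acc=0; fwd→0 fwd↓0
  step 2 · PE2,0: acc=2; fwd→1 fwd↓2
  step 3 · PE2,0: acc=58; fwd→8 fwd↓7
— RS: 3×2; PE[2][0] trace:
  step 0 · PE2,0: acc=0; fwd→0 fwd↓0
  step 1 · PE2,0: acc=0; fwd→0 fwd↓0
  step 2 · PE2,0: acc=2; fwd→2 fwd↓2
  step 3 · PE2,0: acc=4; fwd→4 fwd↓4

dataflow = OS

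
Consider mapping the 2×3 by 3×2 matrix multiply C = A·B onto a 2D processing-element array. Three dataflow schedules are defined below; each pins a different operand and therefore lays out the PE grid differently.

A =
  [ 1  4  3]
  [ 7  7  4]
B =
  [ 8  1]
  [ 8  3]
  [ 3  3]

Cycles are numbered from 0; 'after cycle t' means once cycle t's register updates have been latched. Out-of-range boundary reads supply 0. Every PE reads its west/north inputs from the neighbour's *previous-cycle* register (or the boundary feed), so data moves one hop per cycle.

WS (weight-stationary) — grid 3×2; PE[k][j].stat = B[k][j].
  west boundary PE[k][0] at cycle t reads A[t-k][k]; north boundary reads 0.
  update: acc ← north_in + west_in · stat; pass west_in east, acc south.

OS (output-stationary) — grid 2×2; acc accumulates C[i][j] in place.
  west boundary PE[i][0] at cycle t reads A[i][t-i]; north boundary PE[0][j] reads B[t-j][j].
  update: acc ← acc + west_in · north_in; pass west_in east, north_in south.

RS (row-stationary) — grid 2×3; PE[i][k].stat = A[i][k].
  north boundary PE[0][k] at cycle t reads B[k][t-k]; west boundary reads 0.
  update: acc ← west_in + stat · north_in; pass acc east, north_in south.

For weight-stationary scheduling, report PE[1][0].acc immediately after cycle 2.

PE[1][0].acc = 112

WS 3×2: PE[1][0] cycle-by-cycle (with neighbour feeds):
  cycle 0: PE[0][0] → acc 8, east 1, south 8
  cycle 0: PE[1][0] → acc 0, east 0, south 0
  cycle 1: PE[0][0] → acc 56, east 7, south 56
  cycle 1: PE[1][0] → acc 40, east 4, south 40
  cycle 2: PE[0][0] → acc 0, east 0, south 0
  cycle 2: PE[1][0] → acc 112, east 7, south 112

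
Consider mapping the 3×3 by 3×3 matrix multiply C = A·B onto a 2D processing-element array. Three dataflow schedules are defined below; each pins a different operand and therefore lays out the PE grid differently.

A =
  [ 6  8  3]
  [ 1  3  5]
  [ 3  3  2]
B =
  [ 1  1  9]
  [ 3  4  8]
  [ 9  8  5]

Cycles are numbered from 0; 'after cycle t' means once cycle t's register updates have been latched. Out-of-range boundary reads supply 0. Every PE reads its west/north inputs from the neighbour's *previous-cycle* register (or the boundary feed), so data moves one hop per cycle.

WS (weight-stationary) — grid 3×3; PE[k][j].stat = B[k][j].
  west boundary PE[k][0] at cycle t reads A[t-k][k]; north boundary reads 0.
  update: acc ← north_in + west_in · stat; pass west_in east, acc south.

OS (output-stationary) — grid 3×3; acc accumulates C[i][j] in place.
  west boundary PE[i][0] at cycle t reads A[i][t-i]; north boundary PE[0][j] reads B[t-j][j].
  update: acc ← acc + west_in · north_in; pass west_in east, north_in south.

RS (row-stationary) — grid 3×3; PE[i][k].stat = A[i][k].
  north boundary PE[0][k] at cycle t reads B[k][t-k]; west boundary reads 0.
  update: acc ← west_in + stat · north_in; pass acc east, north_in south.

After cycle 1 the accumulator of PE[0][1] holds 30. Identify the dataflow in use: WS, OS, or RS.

dataflow = RS

Under WS (3×3), PE[0][1]:
  [0] (0,1) acc=0 (h:0 v:0)
  [1] (0,1) acc=6 (h:6 v:6)
Under OS (3×3), PE[0][1]:
  [0] (0,1) acc=0 (h:0 v:0)
  [1] (0,1) acc=6 (h:6 v:1)
Under RS (3×3), PE[0][1]:
  [0] (0,1) acc=0 (h:0 v:0)
  [1] (0,1) acc=30 (h:30 v:3)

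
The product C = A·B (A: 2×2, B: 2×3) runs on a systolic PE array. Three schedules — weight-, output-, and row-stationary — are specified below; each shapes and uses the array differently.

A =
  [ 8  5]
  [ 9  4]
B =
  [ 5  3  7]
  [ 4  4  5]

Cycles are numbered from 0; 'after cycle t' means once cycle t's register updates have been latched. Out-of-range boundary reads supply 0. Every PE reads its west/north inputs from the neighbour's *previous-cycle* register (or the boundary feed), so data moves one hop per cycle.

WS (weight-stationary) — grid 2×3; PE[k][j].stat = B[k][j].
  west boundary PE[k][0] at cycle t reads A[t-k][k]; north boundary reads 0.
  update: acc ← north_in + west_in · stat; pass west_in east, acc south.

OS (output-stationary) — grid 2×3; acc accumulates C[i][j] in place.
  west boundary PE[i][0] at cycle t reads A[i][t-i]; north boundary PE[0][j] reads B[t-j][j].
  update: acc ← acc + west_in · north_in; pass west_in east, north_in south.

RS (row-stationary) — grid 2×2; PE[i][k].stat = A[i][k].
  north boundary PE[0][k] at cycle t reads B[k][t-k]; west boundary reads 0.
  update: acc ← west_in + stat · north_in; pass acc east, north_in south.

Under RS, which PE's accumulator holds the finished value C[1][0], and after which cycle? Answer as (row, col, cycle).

RS — PE[1][1] is where C[1][0] collects:
  [0] (1,1) acc=0 (h:0 v:0)
  [1] (1,1) acc=0 (h:0 v:0)
  [2] (1,1) acc=61 (h:61 v:4)

(row, col, cycle) = (1, 1, 2)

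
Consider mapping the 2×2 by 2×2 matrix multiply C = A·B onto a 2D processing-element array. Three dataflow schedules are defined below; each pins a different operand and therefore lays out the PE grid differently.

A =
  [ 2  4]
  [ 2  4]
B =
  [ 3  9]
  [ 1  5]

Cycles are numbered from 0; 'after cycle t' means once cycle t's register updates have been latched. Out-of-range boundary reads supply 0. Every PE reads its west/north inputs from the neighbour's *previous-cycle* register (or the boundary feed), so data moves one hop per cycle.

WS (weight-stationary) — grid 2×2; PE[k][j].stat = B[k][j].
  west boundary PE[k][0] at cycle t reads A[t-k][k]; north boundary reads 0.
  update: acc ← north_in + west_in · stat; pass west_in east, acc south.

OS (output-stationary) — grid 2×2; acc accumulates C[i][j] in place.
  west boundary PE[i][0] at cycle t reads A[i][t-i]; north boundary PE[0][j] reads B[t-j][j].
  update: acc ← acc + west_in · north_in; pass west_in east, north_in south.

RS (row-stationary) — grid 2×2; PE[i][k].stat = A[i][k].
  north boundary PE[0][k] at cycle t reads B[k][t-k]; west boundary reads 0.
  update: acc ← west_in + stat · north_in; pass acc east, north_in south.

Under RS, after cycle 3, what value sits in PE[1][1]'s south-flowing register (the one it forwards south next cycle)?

RS 2×2: PE[1][1] cycle-by-cycle (with neighbour feeds):
  step 0 · PE0,1: acc=0; fwd→0 fwd↓0
  step 0 · PE1,0: acc=0; fwd→0 fwd↓0
  step 0 · PE1,1: acc=0; fwd→0 fwd↓0
  step 1 · PE0,1: acc=10; fwd→10 fwd↓1
  step 1 · PE1,0: acc=6; fwd→6 fwd↓3
  step 1 · PE1,1: acc=0; fwd→0 fwd↓0
  step 2 · PE0,1: acc=38; fwd→38 fwd↓5
  step 2 · PE1,0: acc=18; fwd→18 fwd↓9
  step 2 · PE1,1: acc=10; fwd→10 fwd↓1
  step 3 · PE0,1: acc=0; fwd→0 fwd↓0
  step 3 · PE1,0: acc=0; fwd→0 fwd↓0
  step 3 · PE1,1: acc=38; fwd→38 fwd↓5

register = 5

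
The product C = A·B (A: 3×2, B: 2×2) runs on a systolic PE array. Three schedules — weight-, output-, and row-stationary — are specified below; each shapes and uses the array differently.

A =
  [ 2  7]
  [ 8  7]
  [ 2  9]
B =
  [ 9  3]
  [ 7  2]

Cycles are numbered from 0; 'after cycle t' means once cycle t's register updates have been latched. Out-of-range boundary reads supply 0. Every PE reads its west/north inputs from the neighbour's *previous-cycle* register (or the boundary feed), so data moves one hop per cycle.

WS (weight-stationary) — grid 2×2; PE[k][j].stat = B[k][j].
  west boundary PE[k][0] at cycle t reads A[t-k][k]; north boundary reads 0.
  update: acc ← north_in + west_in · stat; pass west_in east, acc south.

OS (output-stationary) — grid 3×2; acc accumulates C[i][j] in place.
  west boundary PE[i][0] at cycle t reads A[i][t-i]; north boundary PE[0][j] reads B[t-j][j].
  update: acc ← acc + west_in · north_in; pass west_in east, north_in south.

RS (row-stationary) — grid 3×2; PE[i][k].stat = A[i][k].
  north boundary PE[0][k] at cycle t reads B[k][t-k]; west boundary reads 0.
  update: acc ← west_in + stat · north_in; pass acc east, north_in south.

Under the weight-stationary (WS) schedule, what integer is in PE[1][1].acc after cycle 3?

WS (2×2). Following PE[1][1] plus its west/north inputs:
  step 0 · PE0,1: acc=0; fwd→0 fwd↓0
  step 0 · PE1,0: acc=0; fwd→0 fwd↓0
  step 0 · PE1,1: acc=0; fwd→0 fwd↓0
  step 1 · PE0,1: acc=6; fwd→2 fwd↓6
  step 1 · PE1,0: acc=67; fwd→7 fwd↓67
  step 1 · PE1,1: acc=0; fwd→0 fwd↓0
  step 2 · PE0,1: acc=24; fwd→8 fwd↓24
  step 2 · PE1,0: acc=121; fwd→7 fwd↓121
  step 2 · PE1,1: acc=20; fwd→7 fwd↓20
  step 3 · PE0,1: acc=6; fwd→2 fwd↓6
  step 3 · PE1,0: acc=81; fwd→9 fwd↓81
  step 3 · PE1,1: acc=38; fwd→7 fwd↓38

PE[1][1].acc = 38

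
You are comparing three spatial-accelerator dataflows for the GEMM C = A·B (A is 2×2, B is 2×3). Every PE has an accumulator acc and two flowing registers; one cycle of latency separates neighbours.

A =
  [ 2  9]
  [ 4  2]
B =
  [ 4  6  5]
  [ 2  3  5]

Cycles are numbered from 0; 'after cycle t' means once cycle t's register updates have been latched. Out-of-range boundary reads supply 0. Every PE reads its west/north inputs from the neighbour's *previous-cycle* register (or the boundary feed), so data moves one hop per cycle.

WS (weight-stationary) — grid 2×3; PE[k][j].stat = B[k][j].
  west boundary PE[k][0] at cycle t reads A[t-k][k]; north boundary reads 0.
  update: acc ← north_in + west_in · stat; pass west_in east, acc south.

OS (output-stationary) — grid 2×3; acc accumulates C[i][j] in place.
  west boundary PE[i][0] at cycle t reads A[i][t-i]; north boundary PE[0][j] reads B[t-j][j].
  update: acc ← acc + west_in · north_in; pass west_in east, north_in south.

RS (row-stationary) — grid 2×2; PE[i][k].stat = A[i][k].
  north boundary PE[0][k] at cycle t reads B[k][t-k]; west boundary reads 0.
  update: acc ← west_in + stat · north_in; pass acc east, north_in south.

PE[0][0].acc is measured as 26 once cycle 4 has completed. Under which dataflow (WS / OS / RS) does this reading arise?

WS (2×3 grid), PE[0][0]:
  @0  [0,0]  acc 8  |  →2  ↓8
  @1  [0,0]  acc 16  |  →4  ↓16
  @2  [0,0]  acc 0  |  →0  ↓0
  @3  [0,0]  acc 0  |  →0  ↓0
  @4  [0,0]  acc 0  |  →0  ↓0
OS (2×3 grid), PE[0][0]:
  @0  [0,0]  acc 8  |  →2  ↓4
  @1  [0,0]  acc 26  |  →9  ↓2
  @2  [0,0]  acc 26  |  →0  ↓0
  @3  [0,0]  acc 26  |  →0  ↓0
  @4  [0,0]  acc 26  |  →0  ↓0
RS (2×2 grid), PE[0][0]:
  @0  [0,0]  acc 8  |  →8  ↓4
  @1  [0,0]  acc 12  |  →12  ↓6
  @2  [0,0]  acc 10  |  →10  ↓5
  @3  [0,0]  acc 0  |  →0  ↓0
  @4  [0,0]  acc 0  |  →0  ↓0

dataflow = OS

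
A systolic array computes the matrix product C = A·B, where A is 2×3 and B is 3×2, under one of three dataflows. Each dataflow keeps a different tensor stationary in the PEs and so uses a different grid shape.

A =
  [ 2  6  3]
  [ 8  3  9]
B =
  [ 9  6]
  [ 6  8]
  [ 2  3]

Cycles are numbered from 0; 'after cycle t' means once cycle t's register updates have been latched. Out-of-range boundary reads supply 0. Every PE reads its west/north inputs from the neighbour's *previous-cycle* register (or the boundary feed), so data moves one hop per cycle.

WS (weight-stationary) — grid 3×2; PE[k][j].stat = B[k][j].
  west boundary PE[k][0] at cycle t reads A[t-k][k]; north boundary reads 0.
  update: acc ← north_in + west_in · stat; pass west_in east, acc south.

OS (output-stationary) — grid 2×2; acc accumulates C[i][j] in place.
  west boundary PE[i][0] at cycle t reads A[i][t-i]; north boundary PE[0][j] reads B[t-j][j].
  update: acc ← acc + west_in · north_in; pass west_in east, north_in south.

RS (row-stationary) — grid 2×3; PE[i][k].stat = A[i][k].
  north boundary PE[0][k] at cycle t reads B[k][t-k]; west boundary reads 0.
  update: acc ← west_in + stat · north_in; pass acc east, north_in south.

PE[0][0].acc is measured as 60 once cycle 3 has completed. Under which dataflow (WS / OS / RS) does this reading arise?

dataflow = OS

WS [3×2] PE[0][0] across cycles:
  c0 r0c0: 18 / 2 / 18
  c1 r0c0: 72 / 8 / 72
  c2 r0c0: 0 / 0 / 0
  c3 r0c0: 0 / 0 / 0
OS [2×2] PE[0][0] across cycles:
  c0 r0c0: 18 / 2 / 9
  c1 r0c0: 54 / 6 / 6
  c2 r0c0: 60 / 3 / 2
  c3 r0c0: 60 / 0 / 0
RS [2×3] PE[0][0] across cycles:
  c0 r0c0: 18 / 18 / 9
  c1 r0c0: 12 / 12 / 6
  c2 r0c0: 0 / 0 / 0
  c3 r0c0: 0 / 0 / 0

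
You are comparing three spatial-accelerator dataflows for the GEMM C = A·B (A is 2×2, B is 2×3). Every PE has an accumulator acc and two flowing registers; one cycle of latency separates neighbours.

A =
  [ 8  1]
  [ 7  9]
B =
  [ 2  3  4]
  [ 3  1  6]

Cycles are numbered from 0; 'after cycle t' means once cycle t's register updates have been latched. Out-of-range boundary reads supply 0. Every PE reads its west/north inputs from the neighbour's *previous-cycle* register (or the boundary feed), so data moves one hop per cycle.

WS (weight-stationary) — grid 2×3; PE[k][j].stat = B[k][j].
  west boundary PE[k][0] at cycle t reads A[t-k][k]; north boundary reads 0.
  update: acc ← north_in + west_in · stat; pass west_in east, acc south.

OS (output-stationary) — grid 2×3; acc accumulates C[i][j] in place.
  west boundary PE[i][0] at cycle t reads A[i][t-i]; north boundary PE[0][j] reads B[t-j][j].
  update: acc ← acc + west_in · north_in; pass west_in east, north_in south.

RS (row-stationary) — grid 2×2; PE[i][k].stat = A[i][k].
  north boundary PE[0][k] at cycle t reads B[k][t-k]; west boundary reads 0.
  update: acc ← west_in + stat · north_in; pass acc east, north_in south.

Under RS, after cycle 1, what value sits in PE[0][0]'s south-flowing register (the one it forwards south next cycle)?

register = 3

RS on a 2×2 grid — tracing PE[0][0] and its feeders:
  @0  [0,0]  acc 16  |  →16  ↓2
  @1  [0,0]  acc 24  |  →24  ↓3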